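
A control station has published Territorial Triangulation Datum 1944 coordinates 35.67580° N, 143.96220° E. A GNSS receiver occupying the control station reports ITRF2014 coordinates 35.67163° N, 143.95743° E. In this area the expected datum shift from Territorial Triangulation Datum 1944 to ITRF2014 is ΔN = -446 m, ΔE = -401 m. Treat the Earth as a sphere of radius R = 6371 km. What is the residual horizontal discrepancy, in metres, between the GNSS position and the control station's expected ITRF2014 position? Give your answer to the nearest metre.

Observed coordinate differences: Δφ = -0.00417°, Δλ = -0.00477°.
Converting to metres (1° lat = 111195 m, cos φ = 0.812330): observed ΔN = -463.7 m, observed ΔE = -430.9 m.
Subtracting the expected shift leaves a residual of -463.7 − (-446) = -17.7 m north and -430.9 − (-401) = -29.9 m east.
Residual distance = √((-17.7)² + (-29.9)²) = 34.7 m.

35 m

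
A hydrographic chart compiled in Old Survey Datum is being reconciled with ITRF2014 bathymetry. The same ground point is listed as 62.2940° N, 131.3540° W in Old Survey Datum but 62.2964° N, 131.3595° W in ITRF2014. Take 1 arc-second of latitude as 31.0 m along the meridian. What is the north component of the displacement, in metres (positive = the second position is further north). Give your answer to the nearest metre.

Δφ = 62.2964° − 62.2940° = +0.0024°; Δλ = -131.3595° − -131.3540° = -0.0055°.
1° of latitude = 3600 × 31.00 = 111600 m.
ΔN = Δφ × 111600 = 267.8 m; ΔE = Δλ × 111600 × cos(62.2940°) = -0.0055 × 111600 × 0.464935 = -285.4 m.

ΔN = 268 m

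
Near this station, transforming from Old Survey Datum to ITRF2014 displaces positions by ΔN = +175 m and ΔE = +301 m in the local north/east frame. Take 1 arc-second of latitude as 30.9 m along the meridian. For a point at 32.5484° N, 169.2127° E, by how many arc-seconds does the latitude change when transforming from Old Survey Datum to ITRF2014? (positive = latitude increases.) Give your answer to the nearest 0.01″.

1″ of latitude = 30.90 m, so Δφ = 175.0 / 30.90 = 5.663″.

Δφ = 5.66″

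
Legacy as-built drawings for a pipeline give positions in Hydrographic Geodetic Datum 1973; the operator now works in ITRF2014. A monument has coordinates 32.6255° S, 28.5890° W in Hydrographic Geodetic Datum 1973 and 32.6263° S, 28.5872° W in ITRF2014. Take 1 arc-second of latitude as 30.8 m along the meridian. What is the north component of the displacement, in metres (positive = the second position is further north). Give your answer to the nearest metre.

ΔN = -89 m

Δφ = -32.6263° − -32.6255° = -0.0008°; Δλ = -28.5872° − -28.5890° = +0.0018°.
1° of latitude = 3600 × 30.80 = 110880 m.
ΔN = Δφ × 110880 = -88.7 m; ΔE = Δλ × 110880 × cos(-32.6255°) = +0.0018 × 110880 × 0.842213 = 168.1 m.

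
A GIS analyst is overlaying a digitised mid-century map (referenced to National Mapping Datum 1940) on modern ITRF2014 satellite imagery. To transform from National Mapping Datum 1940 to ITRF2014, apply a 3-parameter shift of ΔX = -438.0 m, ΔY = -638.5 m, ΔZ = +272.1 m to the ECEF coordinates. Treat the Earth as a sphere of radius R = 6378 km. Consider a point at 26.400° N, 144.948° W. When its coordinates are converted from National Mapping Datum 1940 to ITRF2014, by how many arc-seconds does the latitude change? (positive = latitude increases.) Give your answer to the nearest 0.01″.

Δφ = -2.55″

sin φ = 0.444635, cos φ = 0.895712, sin λ = -0.574320, cos λ = -0.818631.
North component: ΔN = −sin φ cos λ·ΔX − sin φ sin λ·ΔY + cos φ·ΔZ = −(0.444635)(-0.818631)(-438.0) − (0.444635)(-0.574320)(-638.5) + (0.895712)(272.1) = -78.75 m.
1° of latitude spans πR/180 = 111317 m, so Δφ = -78.75 / 111317 × 3600 = -2.547″.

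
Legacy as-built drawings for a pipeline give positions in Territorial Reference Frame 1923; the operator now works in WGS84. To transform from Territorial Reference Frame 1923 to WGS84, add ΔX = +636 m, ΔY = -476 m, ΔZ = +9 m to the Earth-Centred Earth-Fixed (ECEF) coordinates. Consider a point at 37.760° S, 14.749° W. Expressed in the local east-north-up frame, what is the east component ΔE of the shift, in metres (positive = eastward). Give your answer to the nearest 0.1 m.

The local east axis at (φ, λ) is (−sin λ, cos λ, 0), so ΔE = −sin(-14.749°)·636 + cos(-14.749°)·(-476) = -298.40 m.

ΔE = -298.4 m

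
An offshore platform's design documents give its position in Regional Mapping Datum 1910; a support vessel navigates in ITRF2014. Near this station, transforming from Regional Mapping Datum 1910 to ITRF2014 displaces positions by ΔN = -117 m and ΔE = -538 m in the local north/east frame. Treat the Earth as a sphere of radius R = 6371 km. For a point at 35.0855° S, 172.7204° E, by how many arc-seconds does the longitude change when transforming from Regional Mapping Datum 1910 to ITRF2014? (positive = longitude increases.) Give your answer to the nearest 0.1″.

Δλ = -21.3″

At latitude -35.0855°, cos φ = 0.818295.
One radian of longitude at latitude φ spans R cos φ, so Δλ = ΔE / (R cos φ) = -538.0 / (6371000 × 0.818295) = -1.0320e-04 rad = -21.286″.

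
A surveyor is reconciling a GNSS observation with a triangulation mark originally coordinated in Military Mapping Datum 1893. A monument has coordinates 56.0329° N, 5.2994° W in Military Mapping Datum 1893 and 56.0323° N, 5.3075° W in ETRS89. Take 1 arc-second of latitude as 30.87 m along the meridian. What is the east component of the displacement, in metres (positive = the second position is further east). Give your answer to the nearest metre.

ΔE = -503 m

Δφ = 56.0323° − 56.0329° = -0.0006°; Δλ = -5.3075° − -5.2994° = -0.0081°.
1° of latitude = 3600 × 30.87 = 111132 m.
ΔN = Δφ × 111132 = -66.7 m; ΔE = Δλ × 111132 × cos(56.0329°) = -0.0081 × 111132 × 0.558717 = -502.9 m.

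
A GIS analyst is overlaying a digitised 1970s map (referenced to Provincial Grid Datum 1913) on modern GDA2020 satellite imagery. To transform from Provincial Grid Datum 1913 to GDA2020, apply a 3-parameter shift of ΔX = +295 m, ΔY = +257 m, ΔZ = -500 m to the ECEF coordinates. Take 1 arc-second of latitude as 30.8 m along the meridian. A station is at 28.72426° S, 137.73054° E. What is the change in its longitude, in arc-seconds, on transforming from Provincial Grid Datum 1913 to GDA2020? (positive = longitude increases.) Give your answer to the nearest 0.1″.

Δλ = -14.4″

sin φ = -0.480595, cos φ = 0.876943, sin λ = 0.672618, cos λ = -0.739990.
East component: ΔE = −sin λ·ΔX + cos λ·ΔY = −(0.672618)(295) + (-0.739990)(257) = -388.60 m.
1° of latitude spans 3600 × 30.80 = 110880 m; at latitude φ, 1° of longitude spans that × cos φ = 97235.4 m, so Δλ = -388.60 / 97235.4 × 3600 = -14.387″.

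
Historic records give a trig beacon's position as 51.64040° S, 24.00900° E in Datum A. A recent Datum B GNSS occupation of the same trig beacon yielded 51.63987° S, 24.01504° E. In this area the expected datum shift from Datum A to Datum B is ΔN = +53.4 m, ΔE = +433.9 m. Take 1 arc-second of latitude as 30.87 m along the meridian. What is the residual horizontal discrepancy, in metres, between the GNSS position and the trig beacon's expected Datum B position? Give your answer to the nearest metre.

18 m

Observed coordinate differences: Δφ = +0.00053°, Δλ = +0.00604°.
Converting to metres (1° lat = 111132 m, cos φ = 0.620595): observed ΔN = 58.9 m, observed ΔE = 416.6 m.
Subtracting the expected shift leaves a residual of 58.9 − (53.4) = 5.5 m north and 416.6 − (433.9) = -17.3 m east.
Residual distance = √(5.5² + (-17.3)²) = 18.2 m.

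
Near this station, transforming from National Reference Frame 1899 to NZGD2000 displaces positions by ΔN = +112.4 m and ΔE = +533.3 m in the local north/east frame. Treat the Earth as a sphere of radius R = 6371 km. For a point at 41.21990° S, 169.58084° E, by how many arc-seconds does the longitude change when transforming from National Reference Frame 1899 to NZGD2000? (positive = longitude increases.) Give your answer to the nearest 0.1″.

Δλ = 23.0″

At latitude -41.21990°, cos φ = 0.752186.
One radian of longitude at latitude φ spans R cos φ, so Δλ = ΔE / (R cos φ) = 533.3 / (6371000 × 0.752186) = 1.1129e-04 rad = 22.954″.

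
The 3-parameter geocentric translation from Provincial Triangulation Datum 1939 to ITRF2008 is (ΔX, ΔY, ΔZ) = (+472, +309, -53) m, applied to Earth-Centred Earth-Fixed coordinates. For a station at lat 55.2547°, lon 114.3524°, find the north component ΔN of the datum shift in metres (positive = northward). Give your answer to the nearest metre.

ΔN = -102 m

The local north axis is (−sin φ cos λ, −sin φ sin λ, cos φ), giving ΔN = 159.925 − 231.313 − 30.206 = -101.59 m.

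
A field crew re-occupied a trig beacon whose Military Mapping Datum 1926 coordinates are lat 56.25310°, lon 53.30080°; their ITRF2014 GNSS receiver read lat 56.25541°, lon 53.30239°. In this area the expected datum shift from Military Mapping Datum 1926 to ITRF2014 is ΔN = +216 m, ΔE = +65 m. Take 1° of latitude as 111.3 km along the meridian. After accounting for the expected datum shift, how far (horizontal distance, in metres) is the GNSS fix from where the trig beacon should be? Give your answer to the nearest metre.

Observed coordinate differences: Δφ = +0.00231°, Δλ = +0.00159°.
Converting to metres (1° lat = 111300 m, cos φ = 0.555525): observed ΔN = 257.1 m, observed ΔE = 98.3 m.
Subtracting the expected shift leaves a residual of 257.1 − (216) = 41.1 m north and 98.3 − (65) = 33.3 m east.
Residual distance = √(41.1² + 33.3²) = 52.9 m.

53 m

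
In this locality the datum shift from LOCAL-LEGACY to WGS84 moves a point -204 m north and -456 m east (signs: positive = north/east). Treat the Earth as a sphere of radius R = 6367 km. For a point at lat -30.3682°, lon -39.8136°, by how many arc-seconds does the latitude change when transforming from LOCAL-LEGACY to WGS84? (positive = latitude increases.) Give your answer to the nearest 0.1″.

Δφ = -6.6″

On a sphere of radius R, 1 rad of latitude = R, so Δφ = ΔN / R = -204.0 / 6367000 = -3.2040e-05 rad = -6.609″.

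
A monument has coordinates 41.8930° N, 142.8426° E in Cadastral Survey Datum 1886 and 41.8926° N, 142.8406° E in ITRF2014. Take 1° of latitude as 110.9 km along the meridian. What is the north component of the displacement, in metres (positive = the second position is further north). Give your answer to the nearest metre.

ΔN = -44 m

Δφ = 41.8926° − 41.8930° = -0.0004°; Δλ = 142.8406° − 142.8426° = -0.0020°.
ΔN = Δφ × 110900 = -44.4 m; ΔE = Δλ × 110900 × cos(41.8930°) = -0.0020 × 110900 × 0.744393 = -165.1 m.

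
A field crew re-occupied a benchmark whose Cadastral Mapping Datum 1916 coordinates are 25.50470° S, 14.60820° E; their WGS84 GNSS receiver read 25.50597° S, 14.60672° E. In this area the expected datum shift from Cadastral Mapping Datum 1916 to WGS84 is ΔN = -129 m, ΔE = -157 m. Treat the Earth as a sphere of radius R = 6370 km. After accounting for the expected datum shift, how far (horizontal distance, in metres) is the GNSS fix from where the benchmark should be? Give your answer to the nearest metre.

15 m

Observed coordinate differences: Δφ = -0.00127°, Δλ = -0.00148°.
Converting to metres (1° lat = 111177 m, cos φ = 0.902550): observed ΔN = -141.2 m, observed ΔE = -148.5 m.
Subtracting the expected shift leaves a residual of -141.2 − (-129) = -12.2 m north and -148.5 − (-157) = 8.5 m east.
Residual distance = √((-12.2)² + 8.5²) = 14.9 m.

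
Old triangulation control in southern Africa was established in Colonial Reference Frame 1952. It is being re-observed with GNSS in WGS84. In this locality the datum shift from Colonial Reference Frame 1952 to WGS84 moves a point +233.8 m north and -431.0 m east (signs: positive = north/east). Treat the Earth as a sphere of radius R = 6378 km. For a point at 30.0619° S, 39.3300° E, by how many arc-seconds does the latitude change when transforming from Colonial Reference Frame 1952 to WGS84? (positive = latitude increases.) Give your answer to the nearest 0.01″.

Δφ = 7.56″

On a sphere of radius R, 1 rad of latitude = R, so Δφ = ΔN / R = 233.8 / 6378000 = 3.6657e-05 rad = 7.561″.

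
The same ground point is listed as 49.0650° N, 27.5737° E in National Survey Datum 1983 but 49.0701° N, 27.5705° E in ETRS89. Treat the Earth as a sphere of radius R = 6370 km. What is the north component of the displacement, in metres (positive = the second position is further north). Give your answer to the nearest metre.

ΔN = 567 m

Δφ = 49.0701° − 49.0650° = +0.0051°; Δλ = 27.5705° − 27.5737° = -0.0032°.
1° along a meridian = πR/180 = 111177 m.
ΔN = Δφ × 111177 = 567.0 m; ΔE = Δλ × 111177 × cos(49.0650°) = -0.0032 × 111177 × 0.655202 = -233.1 m.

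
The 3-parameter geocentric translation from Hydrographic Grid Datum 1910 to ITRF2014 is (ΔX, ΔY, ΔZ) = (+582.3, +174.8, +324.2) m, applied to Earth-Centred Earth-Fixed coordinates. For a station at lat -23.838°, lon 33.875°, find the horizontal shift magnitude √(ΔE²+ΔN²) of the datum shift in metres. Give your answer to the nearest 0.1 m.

The local east axis at (φ, λ) is (−sin λ, cos λ, 0), so ΔE = −sin(33.875°)·582.3 + cos(33.875°)·174.8 = -179.44 m.
The local north axis is (−sin φ cos λ, −sin φ sin λ, cos φ), giving ΔN = 195.390 + 39.377 + 296.543 = 531.31 m.
Horizontal magnitude = √(ΔE² + ΔN²) = √((-179.44)² + 531.31²) = 560.79 m.

560.8 m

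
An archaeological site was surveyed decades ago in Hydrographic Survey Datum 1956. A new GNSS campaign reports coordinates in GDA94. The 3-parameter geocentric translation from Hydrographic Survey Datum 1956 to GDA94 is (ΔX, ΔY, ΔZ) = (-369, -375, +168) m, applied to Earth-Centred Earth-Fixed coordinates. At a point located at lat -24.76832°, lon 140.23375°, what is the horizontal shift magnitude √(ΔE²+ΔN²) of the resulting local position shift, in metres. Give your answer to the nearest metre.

551 m

The local east axis at (φ, λ) is (−sin λ, cos λ, 0), so ΔE = −sin(140.23375°)·(-369) + cos(140.23375°)·(-375) = 524.28 m.
The local north axis is (−sin φ cos λ, −sin φ sin λ, cos φ), giving ΔN = 118.829 − 100.494 + 152.546 = 170.88 m.
Horizontal magnitude = √(ΔE² + ΔN²) = √(524.28² + 170.88²) = 551.43 m.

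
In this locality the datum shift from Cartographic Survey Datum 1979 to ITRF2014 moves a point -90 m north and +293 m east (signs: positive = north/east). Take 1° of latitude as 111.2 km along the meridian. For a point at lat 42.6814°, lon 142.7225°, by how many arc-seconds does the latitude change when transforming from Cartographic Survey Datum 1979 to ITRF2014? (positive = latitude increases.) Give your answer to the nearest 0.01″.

1° of latitude = 111.2 km, so Δφ = -90.0 / 111200 = -0.0008094° = -2.914″.

Δφ = -2.91″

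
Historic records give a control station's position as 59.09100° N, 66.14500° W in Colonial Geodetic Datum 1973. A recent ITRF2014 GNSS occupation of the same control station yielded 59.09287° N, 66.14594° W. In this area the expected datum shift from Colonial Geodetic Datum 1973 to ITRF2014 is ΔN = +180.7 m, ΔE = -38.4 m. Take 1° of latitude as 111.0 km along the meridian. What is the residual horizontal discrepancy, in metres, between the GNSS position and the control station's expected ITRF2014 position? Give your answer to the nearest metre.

31 m

Observed coordinate differences: Δφ = +0.00187°, Δλ = -0.00094°.
Converting to metres (1° lat = 111000 m, cos φ = 0.513676): observed ΔN = 207.6 m, observed ΔE = -53.6 m.
Subtracting the expected shift leaves a residual of 207.6 − (180.7) = 26.9 m north and -53.6 − (-38.4) = -15.2 m east.
Residual distance = √(26.9² + (-15.2)²) = 30.9 m.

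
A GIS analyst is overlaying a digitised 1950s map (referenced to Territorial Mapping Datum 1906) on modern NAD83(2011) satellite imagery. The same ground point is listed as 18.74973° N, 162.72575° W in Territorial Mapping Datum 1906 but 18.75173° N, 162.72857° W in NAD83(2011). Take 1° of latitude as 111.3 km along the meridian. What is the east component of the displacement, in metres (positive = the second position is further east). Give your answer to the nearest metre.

Δφ = 18.75173° − 18.74973° = +0.00200°; Δλ = -162.72857° − -162.72575° = -0.00282°.
ΔN = Δφ × 111300 = 222.6 m; ΔE = Δλ × 111300 × cos(18.74973°) = -0.00282 × 111300 × 0.946932 = -297.2 m.

ΔE = -297 m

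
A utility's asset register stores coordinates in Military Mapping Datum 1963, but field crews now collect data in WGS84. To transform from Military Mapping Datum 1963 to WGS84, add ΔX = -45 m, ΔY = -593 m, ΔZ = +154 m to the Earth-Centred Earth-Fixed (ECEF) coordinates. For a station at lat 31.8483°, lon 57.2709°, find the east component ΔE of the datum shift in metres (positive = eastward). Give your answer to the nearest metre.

ΔE = -283 m

The local east axis at (φ, λ) is (−sin λ, cos λ, 0), so ΔE = −sin(57.2709°)·(-45) + cos(57.2709°)·(-593) = -282.76 m.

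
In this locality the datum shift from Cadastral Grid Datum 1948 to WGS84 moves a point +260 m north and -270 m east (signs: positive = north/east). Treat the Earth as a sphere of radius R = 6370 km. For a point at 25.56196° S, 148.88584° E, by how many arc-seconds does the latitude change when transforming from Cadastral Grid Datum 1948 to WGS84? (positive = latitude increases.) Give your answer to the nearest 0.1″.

Δφ = 8.4″

On a sphere of radius R, 1 rad of latitude = R, so Δφ = ΔN / R = 260.0 / 6370000 = 4.0816e-05 rad = 8.419″.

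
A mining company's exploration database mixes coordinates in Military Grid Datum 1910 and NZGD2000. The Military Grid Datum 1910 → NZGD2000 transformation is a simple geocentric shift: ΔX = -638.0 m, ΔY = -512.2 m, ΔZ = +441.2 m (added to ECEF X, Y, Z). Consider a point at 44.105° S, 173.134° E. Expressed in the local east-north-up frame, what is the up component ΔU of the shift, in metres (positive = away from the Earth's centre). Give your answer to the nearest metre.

The local up (radial) axis is (cos φ cos λ, cos φ sin λ, sin φ), giving ΔU = 454.840 − 43.969 − 307.064 = 103.81 m.

ΔU = 104 m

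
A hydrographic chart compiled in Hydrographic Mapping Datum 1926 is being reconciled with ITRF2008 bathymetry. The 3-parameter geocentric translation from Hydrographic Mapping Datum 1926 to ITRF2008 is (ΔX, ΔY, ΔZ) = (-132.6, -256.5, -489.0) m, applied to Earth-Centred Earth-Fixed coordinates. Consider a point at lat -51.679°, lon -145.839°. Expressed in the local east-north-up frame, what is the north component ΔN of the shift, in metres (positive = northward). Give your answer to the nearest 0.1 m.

The local north axis is (−sin φ cos λ, −sin φ sin λ, cos φ), giving ΔN = 86.082 + 112.999 − 303.213 = -104.13 m.

ΔN = -104.1 m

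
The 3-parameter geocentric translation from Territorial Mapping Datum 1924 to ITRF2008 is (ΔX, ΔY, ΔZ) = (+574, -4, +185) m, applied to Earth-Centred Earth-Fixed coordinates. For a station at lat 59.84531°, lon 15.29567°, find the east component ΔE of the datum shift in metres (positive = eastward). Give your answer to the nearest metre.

The local east axis at (φ, λ) is (−sin λ, cos λ, 0), so ΔE = −sin(15.29567°)·574 + cos(15.29567°)·(-4) = -155.28 m.

ΔE = -155 m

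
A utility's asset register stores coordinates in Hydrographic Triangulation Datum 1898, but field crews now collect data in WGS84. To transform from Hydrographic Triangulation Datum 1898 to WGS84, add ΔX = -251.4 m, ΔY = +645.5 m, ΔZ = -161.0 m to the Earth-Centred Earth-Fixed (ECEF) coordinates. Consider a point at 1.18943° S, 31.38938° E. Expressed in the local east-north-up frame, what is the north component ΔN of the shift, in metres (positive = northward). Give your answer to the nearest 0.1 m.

ΔN = -158.4 m

At φ = -1.18943°, λ = 31.38938°: sin φ = -0.020758, cos φ = 0.999785, sin λ = 0.520851, cos λ = 0.853647.
ΔN = −sin φ cos λ·ΔX − sin φ sin λ·ΔY + cos φ·ΔZ = −(-0.020758)(0.853647)(-251.4) − (-0.020758)(0.520851)(645.5) + (0.999785)(-161.0) = -158.44 m.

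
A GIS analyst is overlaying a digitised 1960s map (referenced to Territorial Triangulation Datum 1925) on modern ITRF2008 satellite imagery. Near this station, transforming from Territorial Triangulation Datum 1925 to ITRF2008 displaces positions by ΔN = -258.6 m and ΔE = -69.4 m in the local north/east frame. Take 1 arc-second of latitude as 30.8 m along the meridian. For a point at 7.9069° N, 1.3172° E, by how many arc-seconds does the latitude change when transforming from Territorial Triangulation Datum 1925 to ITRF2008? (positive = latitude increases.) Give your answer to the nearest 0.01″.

1″ of latitude = 30.80 m, so Δφ = -258.6 / 30.80 = -8.396″.

Δφ = -8.40″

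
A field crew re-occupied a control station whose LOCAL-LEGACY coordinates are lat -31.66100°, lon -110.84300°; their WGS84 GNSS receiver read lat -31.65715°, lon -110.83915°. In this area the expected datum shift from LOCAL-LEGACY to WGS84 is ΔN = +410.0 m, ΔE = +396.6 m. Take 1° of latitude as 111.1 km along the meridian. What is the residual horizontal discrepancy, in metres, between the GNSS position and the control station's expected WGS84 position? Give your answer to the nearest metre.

Observed coordinate differences: Δφ = +0.00385°, Δλ = +0.00385°.
Converting to metres (1° lat = 111100 m, cos φ = 0.851169): observed ΔN = 427.7 m, observed ΔE = 364.1 m.
Subtracting the expected shift leaves a residual of 427.7 − (410.0) = 17.7 m north and 364.1 − (396.6) = -32.5 m east.
Residual distance = √(17.7² + (-32.5)²) = 37.0 m.

37 m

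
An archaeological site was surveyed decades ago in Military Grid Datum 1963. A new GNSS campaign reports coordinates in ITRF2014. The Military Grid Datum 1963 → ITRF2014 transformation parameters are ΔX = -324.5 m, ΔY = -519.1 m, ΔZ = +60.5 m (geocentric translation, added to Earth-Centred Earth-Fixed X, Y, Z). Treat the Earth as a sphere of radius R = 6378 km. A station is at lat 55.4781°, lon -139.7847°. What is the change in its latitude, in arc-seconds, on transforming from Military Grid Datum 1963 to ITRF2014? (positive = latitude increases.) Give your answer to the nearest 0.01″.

Δφ = -14.42″

sin φ = 0.823910, cos φ = 0.566721, sin λ = -0.645662, cos λ = -0.763624.
North component: ΔN = −sin φ cos λ·ΔX − sin φ sin λ·ΔY + cos φ·ΔZ = −(0.823910)(-0.763624)(-324.5) − (0.823910)(-0.645662)(-519.1) + (0.566721)(60.5) = -446.02 m.
1° of latitude spans πR/180 = 111317 m, so Δφ = -446.02 / 111317 × 3600 = -14.424″.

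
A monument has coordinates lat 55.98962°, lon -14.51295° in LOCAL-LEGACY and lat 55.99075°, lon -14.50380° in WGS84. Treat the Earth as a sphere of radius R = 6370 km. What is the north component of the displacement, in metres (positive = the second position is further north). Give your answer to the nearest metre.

Δφ = 55.99075° − 55.98962° = +0.00113°; Δλ = -14.50380° − -14.51295° = +0.00915°.
1° along a meridian = πR/180 = 111177 m.
ΔN = Δφ × 111177 = 125.6 m; ΔE = Δλ × 111177 × cos(55.98962°) = +0.00915 × 111177 × 0.559343 = 569.0 m.

ΔN = 126 m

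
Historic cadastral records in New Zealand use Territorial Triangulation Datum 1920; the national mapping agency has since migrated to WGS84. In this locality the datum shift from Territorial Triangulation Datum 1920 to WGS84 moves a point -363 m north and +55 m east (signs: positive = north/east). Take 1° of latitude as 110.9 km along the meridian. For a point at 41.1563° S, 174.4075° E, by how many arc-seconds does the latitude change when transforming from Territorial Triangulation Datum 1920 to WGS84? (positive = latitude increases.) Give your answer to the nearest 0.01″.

1° of latitude = 110.9 km, so Δφ = -363.0 / 110900 = -0.0032732° = -11.784″.

Δφ = -11.78″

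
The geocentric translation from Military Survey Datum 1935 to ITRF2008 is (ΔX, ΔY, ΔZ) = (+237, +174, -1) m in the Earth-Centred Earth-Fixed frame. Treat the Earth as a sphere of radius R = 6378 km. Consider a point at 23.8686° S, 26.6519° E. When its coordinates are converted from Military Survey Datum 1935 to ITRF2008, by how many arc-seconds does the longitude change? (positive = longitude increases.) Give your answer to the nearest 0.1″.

sin φ = -0.404640, cos φ = 0.914476, sin λ = 0.448569, cos λ = 0.893748.
East component: ΔE = −sin λ·ΔX + cos λ·ΔY = −(0.448569)(237) + (0.893748)(174) = 49.20 m.
1° of latitude spans πR/180 = 111317 m; at latitude φ, 1° of longitude spans that × cos φ = 101796.8 m, so Δλ = 49.20 / 101796.8 × 3600 = 1.740″.

Δλ = 1.7″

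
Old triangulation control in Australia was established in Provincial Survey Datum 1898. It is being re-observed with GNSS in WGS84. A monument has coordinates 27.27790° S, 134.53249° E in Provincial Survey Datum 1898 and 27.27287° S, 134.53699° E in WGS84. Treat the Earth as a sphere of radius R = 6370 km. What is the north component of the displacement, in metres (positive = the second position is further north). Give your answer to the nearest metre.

ΔN = 559 m

Δφ = -27.27287° − -27.27790° = +0.00503°; Δλ = 134.53699° − 134.53249° = +0.00450°.
1° along a meridian = πR/180 = 111177 m.
ΔN = Δφ × 111177 = 559.2 m; ΔE = Δλ × 111177 × cos(-27.27790°) = +0.00450 × 111177 × 0.888794 = 444.7 m.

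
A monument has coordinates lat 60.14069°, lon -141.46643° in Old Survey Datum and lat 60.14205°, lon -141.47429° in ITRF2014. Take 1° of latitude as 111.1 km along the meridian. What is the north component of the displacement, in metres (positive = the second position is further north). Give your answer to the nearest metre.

ΔN = 151 m

Δφ = 60.14205° − 60.14069° = +0.00136°; Δλ = -141.47429° − -141.46643° = -0.00786°.
ΔN = Δφ × 111100 = 151.1 m; ΔE = Δλ × 111100 × cos(60.14069°) = -0.00786 × 111100 × 0.497872 = -434.8 m.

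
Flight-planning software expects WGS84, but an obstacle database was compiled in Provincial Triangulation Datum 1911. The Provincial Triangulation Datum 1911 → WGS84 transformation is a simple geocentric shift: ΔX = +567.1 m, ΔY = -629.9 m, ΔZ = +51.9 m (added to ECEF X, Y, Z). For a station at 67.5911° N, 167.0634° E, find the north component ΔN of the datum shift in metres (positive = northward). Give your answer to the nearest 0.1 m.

ΔN = 661.1 m

At φ = 67.5911°, λ = 167.0634°: sin φ = 0.924487, cos φ = 0.381214, sin λ = 0.223873, cos λ = -0.974618.
ΔN = −sin φ cos λ·ΔX − sin φ sin λ·ΔY + cos φ·ΔZ = −(0.924487)(-0.974618)(567.1) − (0.924487)(0.223873)(-629.9) + (0.381214)(51.9) = 661.12 m.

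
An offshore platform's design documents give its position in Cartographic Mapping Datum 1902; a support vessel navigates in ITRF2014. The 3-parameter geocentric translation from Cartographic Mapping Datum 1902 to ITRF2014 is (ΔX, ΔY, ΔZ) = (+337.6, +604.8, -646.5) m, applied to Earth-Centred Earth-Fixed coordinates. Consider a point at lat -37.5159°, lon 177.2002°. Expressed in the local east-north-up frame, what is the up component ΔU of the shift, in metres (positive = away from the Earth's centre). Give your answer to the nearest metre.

ΔU = 150 m

The local up (radial) axis is (cos φ cos λ, cos φ sin λ, sin φ), giving ΔU = -267.459 + 23.432 + 393.707 = 149.68 m.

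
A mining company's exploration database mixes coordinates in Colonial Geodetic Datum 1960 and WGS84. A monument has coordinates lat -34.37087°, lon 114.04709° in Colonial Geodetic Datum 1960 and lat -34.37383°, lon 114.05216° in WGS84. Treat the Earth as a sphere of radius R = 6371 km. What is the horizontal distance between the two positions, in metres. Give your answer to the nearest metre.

Δφ = -34.37383° − -34.37087° = -0.00296°; Δλ = 114.05216° − 114.04709° = +0.00507°.
1° along a meridian = πR/180 = 111195 m.
ΔN = Δφ × 111195 = -329.1 m; ΔE = Δλ × 111195 × cos(-34.37087°) = +0.00507 × 111195 × 0.825401 = 465.3 m.
Distance = √(ΔE² + ΔN²) = √(465.3² + (-329.1)²) = 570.0 m.

570 m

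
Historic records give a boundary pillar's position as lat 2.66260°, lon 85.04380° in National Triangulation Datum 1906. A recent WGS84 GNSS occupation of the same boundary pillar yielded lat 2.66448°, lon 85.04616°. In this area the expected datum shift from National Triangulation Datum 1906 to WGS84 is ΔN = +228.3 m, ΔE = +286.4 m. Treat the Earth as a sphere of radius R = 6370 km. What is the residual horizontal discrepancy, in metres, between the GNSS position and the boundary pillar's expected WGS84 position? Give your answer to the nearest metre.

Observed coordinate differences: Δφ = +0.00188°, Δλ = +0.00236°.
Converting to metres (1° lat = 111177 m, cos φ = 0.998920): observed ΔN = 209.0 m, observed ΔE = 262.1 m.
Subtracting the expected shift leaves a residual of 209.0 − (228.3) = -19.3 m north and 262.1 − (286.4) = -24.3 m east.
Residual distance = √((-19.3)² + (-24.3)²) = 31.0 m.

31 m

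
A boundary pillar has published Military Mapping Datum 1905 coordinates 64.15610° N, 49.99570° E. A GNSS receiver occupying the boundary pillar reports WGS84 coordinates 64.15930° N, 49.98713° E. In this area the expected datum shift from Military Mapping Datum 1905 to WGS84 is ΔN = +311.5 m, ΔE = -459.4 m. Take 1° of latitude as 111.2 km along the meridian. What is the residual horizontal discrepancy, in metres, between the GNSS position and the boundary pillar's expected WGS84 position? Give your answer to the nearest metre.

62 m

Observed coordinate differences: Δφ = +0.00320°, Δλ = -0.00857°.
Converting to metres (1° lat = 111200 m, cos φ = 0.435921): observed ΔN = 355.8 m, observed ΔE = -415.4 m.
Subtracting the expected shift leaves a residual of 355.8 − (311.5) = 44.3 m north and -415.4 − (-459.4) = 44.0 m east.
Residual distance = √(44.3² + 44.0²) = 62.4 m.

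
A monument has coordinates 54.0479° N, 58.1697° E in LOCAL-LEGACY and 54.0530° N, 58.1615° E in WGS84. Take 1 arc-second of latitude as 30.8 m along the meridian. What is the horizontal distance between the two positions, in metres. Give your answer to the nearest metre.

778 m

Δφ = 54.0530° − 54.0479° = +0.0051°; Δλ = 58.1615° − 58.1697° = -0.0082°.
1° of latitude = 3600 × 30.80 = 110880 m.
ΔN = Δφ × 110880 = 565.5 m; ΔE = Δλ × 110880 × cos(54.0479°) = -0.0082 × 110880 × 0.587109 = -533.8 m.
Distance = √(ΔE² + ΔN²) = √((-533.8)² + 565.5²) = 777.6 m.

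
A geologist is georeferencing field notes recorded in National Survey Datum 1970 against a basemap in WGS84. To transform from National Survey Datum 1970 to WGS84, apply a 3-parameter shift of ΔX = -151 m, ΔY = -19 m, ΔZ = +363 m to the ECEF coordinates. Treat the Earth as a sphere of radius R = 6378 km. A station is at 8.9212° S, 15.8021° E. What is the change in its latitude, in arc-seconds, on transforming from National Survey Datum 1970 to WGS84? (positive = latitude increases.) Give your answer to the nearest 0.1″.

Δφ = 10.8″

sin φ = -0.155076, cos φ = 0.987903, sin λ = 0.272316, cos λ = 0.962208.
North component: ΔN = −sin φ cos λ·ΔX − sin φ sin λ·ΔY + cos φ·ΔZ = −(-0.155076)(0.962208)(-151) − (-0.155076)(0.272316)(-19) + (0.987903)(363) = 335.27 m.
1° of latitude spans πR/180 = 111317 m, so Δφ = 335.27 / 111317 × 3600 = 10.843″.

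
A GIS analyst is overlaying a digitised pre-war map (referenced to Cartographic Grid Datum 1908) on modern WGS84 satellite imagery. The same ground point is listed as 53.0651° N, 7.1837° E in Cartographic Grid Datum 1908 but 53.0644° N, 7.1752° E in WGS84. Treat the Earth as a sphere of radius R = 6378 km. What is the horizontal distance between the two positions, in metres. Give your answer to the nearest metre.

574 m

Δφ = 53.0644° − 53.0651° = -0.0007°; Δλ = 7.1752° − 7.1837° = -0.0085°.
1° along a meridian = πR/180 = 111317 m.
ΔN = Δφ × 111317 = -77.9 m; ΔE = Δλ × 111317 × cos(53.0651°) = -0.0085 × 111317 × 0.600907 = -568.6 m.
Distance = √(ΔE² + ΔN²) = √((-568.6)² + (-77.9)²) = 573.9 m.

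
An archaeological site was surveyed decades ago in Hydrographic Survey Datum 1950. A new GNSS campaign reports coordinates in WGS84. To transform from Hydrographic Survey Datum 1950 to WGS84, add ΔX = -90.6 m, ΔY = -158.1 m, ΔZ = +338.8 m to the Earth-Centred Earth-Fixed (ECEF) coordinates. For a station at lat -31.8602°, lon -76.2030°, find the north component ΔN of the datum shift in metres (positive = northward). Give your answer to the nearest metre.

ΔN = 357 m

At φ = -31.8602°, λ = -76.2030°: sin φ = -0.527848, cos φ = 0.849339, sin λ = -0.971147, cos λ = 0.238483.
ΔN = −sin φ cos λ·ΔX − sin φ sin λ·ΔY + cos φ·ΔZ = −(-0.527848)(0.238483)(-90.6) − (-0.527848)(-0.971147)(-158.1) + (0.849339)(338.8) = 357.40 m.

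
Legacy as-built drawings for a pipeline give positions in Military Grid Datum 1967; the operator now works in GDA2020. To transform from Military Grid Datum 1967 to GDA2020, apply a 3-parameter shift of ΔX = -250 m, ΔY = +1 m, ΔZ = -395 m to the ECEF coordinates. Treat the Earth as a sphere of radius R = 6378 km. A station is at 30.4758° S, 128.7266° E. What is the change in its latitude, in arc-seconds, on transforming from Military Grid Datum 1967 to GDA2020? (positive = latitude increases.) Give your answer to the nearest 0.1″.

Δφ = -8.4″

sin φ = -0.507174, cos φ = 0.861843, sin λ = 0.780140, cos λ = -0.625605.
North component: ΔN = −sin φ cos λ·ΔX − sin φ sin λ·ΔY + cos φ·ΔZ = −(-0.507174)(-0.625605)(-250) − (-0.507174)(0.780140)(1) + (0.861843)(-395) = -260.71 m.
1° of latitude spans πR/180 = 111317 m, so Δφ = -260.71 / 111317 × 3600 = -8.431″.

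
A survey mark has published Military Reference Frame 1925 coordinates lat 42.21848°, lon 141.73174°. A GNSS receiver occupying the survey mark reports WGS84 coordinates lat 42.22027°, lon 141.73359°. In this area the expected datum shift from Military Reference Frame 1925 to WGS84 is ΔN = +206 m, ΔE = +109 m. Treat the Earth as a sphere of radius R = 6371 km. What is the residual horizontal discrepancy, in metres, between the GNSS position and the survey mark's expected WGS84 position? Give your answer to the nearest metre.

Observed coordinate differences: Δφ = +0.00179°, Δλ = +0.00185°.
Converting to metres (1° lat = 111195 m, cos φ = 0.740588): observed ΔN = 199.0 m, observed ΔE = 152.3 m.
Subtracting the expected shift leaves a residual of 199.0 − (206) = -7.0 m north and 152.3 − (109) = 43.3 m east.
Residual distance = √((-7.0)² + 43.3²) = 43.9 m.

44 m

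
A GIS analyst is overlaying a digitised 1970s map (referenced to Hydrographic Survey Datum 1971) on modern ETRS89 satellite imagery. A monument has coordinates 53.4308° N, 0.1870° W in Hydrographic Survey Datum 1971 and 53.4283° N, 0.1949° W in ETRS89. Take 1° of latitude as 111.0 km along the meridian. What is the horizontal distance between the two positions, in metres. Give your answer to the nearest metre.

Δφ = 53.4283° − 53.4308° = -0.0025°; Δλ = -0.1949° − -0.1870° = -0.0079°.
ΔN = Δφ × 111000 = -277.5 m; ΔE = Δλ × 111000 × cos(53.4308°) = -0.0079 × 111000 × 0.595793 = -522.5 m.
Distance = √(ΔE² + ΔN²) = √((-522.5)² + (-277.5)²) = 591.6 m.

592 m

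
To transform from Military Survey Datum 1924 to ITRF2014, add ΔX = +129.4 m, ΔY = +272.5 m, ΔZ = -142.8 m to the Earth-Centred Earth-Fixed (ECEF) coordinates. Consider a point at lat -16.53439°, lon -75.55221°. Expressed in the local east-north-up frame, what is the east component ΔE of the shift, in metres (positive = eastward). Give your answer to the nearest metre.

ΔE = 193 m

The local east axis at (φ, λ) is (−sin λ, cos λ, 0), so ΔE = −sin(-75.55221°)·129.4 + cos(-75.55221°)·272.5 = 193.30 m.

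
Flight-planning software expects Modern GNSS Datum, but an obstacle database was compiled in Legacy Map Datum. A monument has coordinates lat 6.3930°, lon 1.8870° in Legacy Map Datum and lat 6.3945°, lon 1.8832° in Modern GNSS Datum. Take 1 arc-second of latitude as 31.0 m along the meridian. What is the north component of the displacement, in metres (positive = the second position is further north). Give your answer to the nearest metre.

Δφ = 6.3945° − 6.3930° = +0.0015°; Δλ = 1.8832° − 1.8870° = -0.0038°.
1° of latitude = 3600 × 31.00 = 111600 m.
ΔN = Δφ × 111600 = 167.4 m; ΔE = Δλ × 111600 × cos(6.3930°) = -0.0038 × 111600 × 0.993782 = -421.4 m.

ΔN = 167 m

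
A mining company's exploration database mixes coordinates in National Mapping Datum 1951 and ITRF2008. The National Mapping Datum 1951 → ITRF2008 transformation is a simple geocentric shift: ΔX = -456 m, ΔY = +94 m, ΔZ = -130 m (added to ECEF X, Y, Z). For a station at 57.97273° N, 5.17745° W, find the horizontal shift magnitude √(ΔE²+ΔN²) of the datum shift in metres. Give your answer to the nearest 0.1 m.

327.5 m

The local east axis at (φ, λ) is (−sin λ, cos λ, 0), so ΔE = −sin(-5.17745°)·(-456) + cos(-5.17745°)·94 = 52.47 m.
The local north axis is (−sin φ cos λ, −sin φ sin λ, cos φ), giving ΔN = 385.018 + 7.192 − 68.942 = 323.27 m.
Horizontal magnitude = √(ΔE² + ΔN²) = √(52.47² + 323.27²) = 327.50 m.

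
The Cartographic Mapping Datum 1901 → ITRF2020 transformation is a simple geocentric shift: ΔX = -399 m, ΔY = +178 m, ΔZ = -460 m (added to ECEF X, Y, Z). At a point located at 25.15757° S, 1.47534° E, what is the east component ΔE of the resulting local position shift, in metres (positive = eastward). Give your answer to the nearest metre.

ΔE = 188 m

The local east axis at (φ, λ) is (−sin λ, cos λ, 0), so ΔE = −sin(1.47534°)·(-399) + cos(1.47534°)·178 = 188.21 m.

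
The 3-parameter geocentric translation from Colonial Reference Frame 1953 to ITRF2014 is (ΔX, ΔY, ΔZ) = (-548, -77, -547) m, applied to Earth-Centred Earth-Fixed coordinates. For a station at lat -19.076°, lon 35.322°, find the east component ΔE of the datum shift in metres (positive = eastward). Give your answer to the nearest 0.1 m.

ΔE = 254.0 m

At φ = -19.076°, λ = 35.322°: sin φ = -0.326822, cos φ = 0.945086, sin λ = 0.578171, cos λ = 0.815916.
ΔE = −sin λ·ΔX + cos λ·ΔY = −(0.578171)·(-548) + (0.815916)·(-77) = 254.01 m.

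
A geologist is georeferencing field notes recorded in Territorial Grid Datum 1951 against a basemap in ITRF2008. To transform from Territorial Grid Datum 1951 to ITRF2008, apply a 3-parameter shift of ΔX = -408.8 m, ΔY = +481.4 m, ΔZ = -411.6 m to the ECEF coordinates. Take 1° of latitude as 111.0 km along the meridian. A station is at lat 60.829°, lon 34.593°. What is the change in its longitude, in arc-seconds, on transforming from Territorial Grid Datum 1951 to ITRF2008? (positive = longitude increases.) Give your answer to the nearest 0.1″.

sin φ = 0.873169, cos φ = 0.487418, sin λ = 0.567743, cos λ = 0.823206.
East component: ΔE = −sin λ·ΔX + cos λ·ΔY = −(0.567743)(-408.8) + (0.823206)(481.4) = 628.38 m.
1° of latitude spans 111000 m; at latitude φ, 1° of longitude spans that × cos φ = 54103.4 m, so Δλ = 628.38 / 54103.4 × 3600 = 41.812″.

Δλ = 41.8″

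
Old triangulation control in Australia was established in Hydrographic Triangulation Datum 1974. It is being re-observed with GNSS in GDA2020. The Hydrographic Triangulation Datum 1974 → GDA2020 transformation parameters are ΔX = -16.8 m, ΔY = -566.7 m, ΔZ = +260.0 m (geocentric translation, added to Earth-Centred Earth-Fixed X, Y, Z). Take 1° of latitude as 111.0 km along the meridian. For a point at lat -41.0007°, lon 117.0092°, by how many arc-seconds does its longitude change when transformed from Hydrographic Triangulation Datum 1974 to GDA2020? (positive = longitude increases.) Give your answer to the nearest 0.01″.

Δλ = 11.70″

sin φ = -0.656068, cos φ = 0.754702, sin λ = 0.890934, cos λ = -0.454134.
East component: ΔE = −sin λ·ΔX + cos λ·ΔY = −(0.890934)(-16.8) + (-0.454134)(-566.7) = 272.33 m.
1° of latitude spans 111000 m; at latitude φ, 1° of longitude spans that × cos φ = 83771.9 m, so Δλ = 272.33 / 83771.9 × 3600 = 11.703″.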